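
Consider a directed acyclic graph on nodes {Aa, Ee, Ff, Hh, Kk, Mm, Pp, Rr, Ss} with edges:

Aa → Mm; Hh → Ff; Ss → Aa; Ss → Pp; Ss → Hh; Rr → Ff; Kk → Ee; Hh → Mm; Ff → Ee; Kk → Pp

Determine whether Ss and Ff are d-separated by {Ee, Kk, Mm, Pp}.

No

3 paths connect Ss and Ff; each must be blocked for d-separation to hold:
  1. Ss → Pp ← Kk → Ee ← Ff — Pp:collider[open]; Kk:fork[blocks]; Ee:collider[open] ⇒ blocked
  2. Ss → Hh → Ff — Hh:chain[open] ⇒ active
  3. Ss → Aa → Mm ← Hh → Ff — Aa:chain[open]; Mm:collider[open]; Hh:fork[open] ⇒ active
Because an active path exists, Ss and Ff are not d-separated.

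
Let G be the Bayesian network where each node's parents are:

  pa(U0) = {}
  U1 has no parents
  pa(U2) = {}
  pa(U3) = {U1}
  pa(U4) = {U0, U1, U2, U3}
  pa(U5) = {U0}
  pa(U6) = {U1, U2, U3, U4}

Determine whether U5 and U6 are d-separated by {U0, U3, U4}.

Yes — U5 and U6 are d-separated given {U0, U3, U4}.

Enumerating the 6 paths from U5 to U6 and testing each for blocking by {U0, U3, U4}:
  1. U5 ← U0 → U4 ← U3 → U6 — U0:fork[blocks]; U4:collider[open]; U3:fork[blocks] ⇒ blocked
  2. U5 ← U0 → U4 ← U3 ← U1 → U6 — U0:fork[blocks]; U4:collider[open]; U3:chain[blocks]; U1:fork[open] ⇒ blocked
  3. U5 ← U0 → U4 → U6 — U0:fork[blocks]; U4:chain[blocks] ⇒ blocked
  4. U5 ← U0 → U4 ← U2 → U6 — U0:fork[blocks]; U4:collider[open]; U2:fork[open] ⇒ blocked
  5. U5 ← U0 → U4 ← U1 → U3 → U6 — U0:fork[blocks]; U4:collider[open]; U1:fork[open]; U3:chain[blocks] ⇒ blocked
  6. U5 ← U0 → U4 ← U1 → U6 — U0:fork[blocks]; U4:collider[open]; U1:fork[open] ⇒ blocked
Every path is blocked, so U5 and U6 are d-separated given {U0, U3, U4}.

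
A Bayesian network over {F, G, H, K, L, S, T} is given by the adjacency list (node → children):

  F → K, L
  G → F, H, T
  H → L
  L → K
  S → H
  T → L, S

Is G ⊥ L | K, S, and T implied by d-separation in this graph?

No

Enumerating the 6 paths from G to L and testing each for blocking by {K, S, T}:
  1. G → T → S → H → L — T:chain[blocks]; S:chain[blocks]; H:chain[open] ⇒ blocked
  2. G → T → L — T:chain[blocks] ⇒ blocked
  3. G → H ← S ← T → L — H:collider[open]; S:chain[blocks]; T:fork[blocks] ⇒ blocked
  4. G → H → L — H:chain[open] ⇒ active
  5. G → F → L — F:chain[open] ⇒ active
  6. G → F → K ← L — F:chain[open]; K:collider[open] ⇒ active
At least one path is unblocked, so d-separation fails.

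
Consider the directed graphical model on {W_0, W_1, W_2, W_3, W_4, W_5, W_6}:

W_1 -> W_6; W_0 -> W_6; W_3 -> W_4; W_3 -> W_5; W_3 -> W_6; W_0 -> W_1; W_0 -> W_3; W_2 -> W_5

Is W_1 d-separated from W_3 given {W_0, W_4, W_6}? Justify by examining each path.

No

There are 4 undirected paths between W_1 and W_3; checking each against the conditioning set {W_0, W_4, W_6}:
Path 1: W_1 ← W_0 → W_3
  W_0 is a fork here and W_0 is conditioned on, so the path is blocked at W_0.
Path 2: W_1 ← W_0 → W_6 ← W_3
  W_0 is a fork here and W_0 is conditioned on, so the path is blocked at W_0.
Path 3: W_1 → W_6 ← W_0 → W_3
  W_0 is a fork here and W_0 is conditioned on, so the path is blocked at W_0.
Path 4: W_1 → W_6 ← W_3
  W_6 is a collider and W_6 is conditioned on, which opens it — no node blocks this path, so it is active.
Because an active path exists, W_1 and W_3 are not d-separated.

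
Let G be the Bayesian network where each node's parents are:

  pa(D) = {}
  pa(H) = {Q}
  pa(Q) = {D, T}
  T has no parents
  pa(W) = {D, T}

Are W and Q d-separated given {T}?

Enumerating the 2 paths from W to Q and testing each for blocking by {T}:
Path 1: W ← D → Q
  D is a fork and D is not conditioned on — no node blocks this path, so it is active.
Path 2: W ← T → Q
  T is a fork here and T is conditioned on, so the path is blocked at T.
At least one path is unblocked, so d-separation fails.

No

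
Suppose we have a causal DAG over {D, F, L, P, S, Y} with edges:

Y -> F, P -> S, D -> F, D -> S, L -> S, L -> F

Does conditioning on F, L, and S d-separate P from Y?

No

There are 2 undirected paths between P and Y; checking each against the conditioning set {F, L, S}:
Path 1: P → S ← D → F ← Y
  S is a collider and S is conditioned on, which opens it; D is a fork and D is not conditioned on; F is a collider and F is conditioned on, which opens it — no node blocks this path, so it is active.
Path 2: P → S ← L → F ← Y
  L is a fork here and L is conditioned on, so the path is blocked at L.
Because an active path exists, P and Y are not d-separated.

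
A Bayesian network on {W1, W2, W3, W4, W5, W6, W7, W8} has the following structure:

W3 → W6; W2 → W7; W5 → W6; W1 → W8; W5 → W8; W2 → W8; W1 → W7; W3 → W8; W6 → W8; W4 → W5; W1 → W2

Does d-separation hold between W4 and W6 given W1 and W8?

No

We examine all 3 paths between W4 and W6:
Path 1: W4 → W5 → W8 ← W6
  W5 is a chain and W5 is not conditioned on; W8 is a collider and W8 is conditioned on, which opens it — no node blocks this path, so it is active.
Path 2: W4 → W5 → W8 ← W3 → W6
  W5 is a chain and W5 is not conditioned on; W8 is a collider and W8 is conditioned on, which opens it; W3 is a fork and W3 is not conditioned on — no node blocks this path, so it is active.
Path 3: W4 → W5 → W6
  W5 is a chain and W5 is not conditioned on — no node blocks this path, so it is active.
Since the path W4 → W5 → W8 ← W6 is active, W4 and W6 are not d-separated given {W1, W8}.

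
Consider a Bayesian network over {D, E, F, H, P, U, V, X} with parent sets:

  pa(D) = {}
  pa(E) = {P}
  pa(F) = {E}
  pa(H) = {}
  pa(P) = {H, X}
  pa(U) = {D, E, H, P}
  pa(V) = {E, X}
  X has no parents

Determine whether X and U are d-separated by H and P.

Yes — X and U are d-separated given {H, P}.

6 paths connect X and U; each must be blocked for d-separation to hold:
Path 1: X → P ← H → U
  H is a fork here and H is conditioned on, so the path is blocked at H.
Path 2: X → P → E → U
  P is a chain here and P is conditioned on, so the path is blocked at P.
Path 3: X → P → U
  P is a chain here and P is conditioned on, so the path is blocked at P.
Path 4: X → V ← E ← P ← H → U
  V is a collider here and neither V nor any of its descendants is conditioned on, so the collider stays closed — the path is blocked at V.
Path 5: X → V ← E ← P → U
  V is a collider here and neither V nor any of its descendants is conditioned on, so the collider stays closed — the path is blocked at V.
Path 6: X → V ← E → U
  V is a collider here and neither V nor any of its descendants is conditioned on, so the collider stays closed — the path is blocked at V.
Since every path is blocked, d-separation holds.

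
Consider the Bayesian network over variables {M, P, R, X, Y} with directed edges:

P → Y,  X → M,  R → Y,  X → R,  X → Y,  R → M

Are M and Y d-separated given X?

No — M and Y are not d-separated given {X}.

4 paths connect M and Y; each must be blocked for d-separation to hold:
Path 1: M ← X → Y
  X is a fork here and X is conditioned on, so the path is blocked at X.
Path 2: M ← X → R → Y
  X is a fork here and X is conditioned on, so the path is blocked at X.
Path 3: M ← R → Y
  R is a fork and R is not conditioned on — no node blocks this path, so it is active.
Path 4: M ← R ← X → Y
  X is a fork here and X is conditioned on, so the path is blocked at X.
Since the path M ← R → Y is active, M and Y are not d-separated given {X}.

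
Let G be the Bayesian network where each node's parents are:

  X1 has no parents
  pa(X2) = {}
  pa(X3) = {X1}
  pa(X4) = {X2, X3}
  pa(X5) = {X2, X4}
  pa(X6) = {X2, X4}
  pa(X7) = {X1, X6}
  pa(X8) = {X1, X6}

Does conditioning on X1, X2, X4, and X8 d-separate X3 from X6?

Yes — X3 and X6 are d-separated given {X1, X2, X4, X8}.

Enumerating the 5 paths from X3 to X6 and testing each for blocking by {X1, X2, X4, X8}:
Path 1: X3 → X4 ← X2 → X6
  X2 is a fork here and X2 is conditioned on, so the path is blocked at X2.
Path 2: X3 → X4 → X5 ← X2 → X6
  X4 is a chain here and X4 is conditioned on, so the path is blocked at X4.
Path 3: X3 → X4 → X6
  X4 is a chain here and X4 is conditioned on, so the path is blocked at X4.
Path 4: X3 ← X1 → X8 ← X6
  X1 is a fork here and X1 is conditioned on, so the path is blocked at X1.
Path 5: X3 ← X1 → X7 ← X6
  X1 is a fork here and X1 is conditioned on, so the path is blocked at X1.
All paths are blocked; X3 ⊥ X6 | {X1, X2, X4, X8} holds.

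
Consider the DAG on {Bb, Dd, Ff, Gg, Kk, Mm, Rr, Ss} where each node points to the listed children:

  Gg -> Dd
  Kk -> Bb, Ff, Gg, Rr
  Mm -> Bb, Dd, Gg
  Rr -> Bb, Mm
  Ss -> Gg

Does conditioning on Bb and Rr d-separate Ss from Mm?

Yes

6 paths connect Ss and Mm; each must be blocked for d-separation to hold:
Path 1: Ss → Gg ← Mm
  Gg is a collider here and neither Gg nor any of its descendants is conditioned on, so the collider stays closed — the path is blocked at Gg.
Path 2: Ss → Gg → Dd ← Mm
  Dd is a collider here and neither Dd nor any of its descendants is conditioned on, so the collider stays closed — the path is blocked at Dd.
Path 3: Ss → Gg ← Kk → Rr → Mm
  Gg is a collider here and neither Gg nor any of its descendants is conditioned on, so the collider stays closed — the path is blocked at Gg.
Path 4: Ss → Gg ← Kk → Rr → Bb ← Mm
  Gg is a collider here and neither Gg nor any of its descendants is conditioned on, so the collider stays closed — the path is blocked at Gg.
Path 5: Ss → Gg ← Kk → Bb ← Rr → Mm
  Gg is a collider here and neither Gg nor any of its descendants is conditioned on, so the collider stays closed — the path is blocked at Gg.
Path 6: Ss → Gg ← Kk → Bb ← Mm
  Gg is a collider here and neither Gg nor any of its descendants is conditioned on, so the collider stays closed — the path is blocked at Gg.
All paths are blocked; Ss ⊥ Mm | {Bb, Rr} holds.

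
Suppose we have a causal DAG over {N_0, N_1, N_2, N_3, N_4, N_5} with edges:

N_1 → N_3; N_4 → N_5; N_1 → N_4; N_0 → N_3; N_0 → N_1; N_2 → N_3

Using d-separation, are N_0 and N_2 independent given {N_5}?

Yes

Enumerating the 2 paths from N_0 to N_2 and testing each for blocking by {N_5}:
  1. N_0 → N_1 → N_3 ← N_2 — N_1:chain[open]; N_3:collider[blocks] ⇒ blocked
  2. N_0 → N_3 ← N_2 — N_3:collider[blocks] ⇒ blocked
Every path is blocked, so N_0 and N_2 are d-separated given {N_5}.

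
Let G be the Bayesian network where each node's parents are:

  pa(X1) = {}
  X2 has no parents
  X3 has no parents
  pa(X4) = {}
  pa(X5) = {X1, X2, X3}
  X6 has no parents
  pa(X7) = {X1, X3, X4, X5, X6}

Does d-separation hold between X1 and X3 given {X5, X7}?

We examine all 4 paths between X1 and X3:
Path 1: X1 → X5 ← X3
  X5 is a collider and X5 is conditioned on, which opens it — no node blocks this path, so it is active.
Path 2: X1 → X5 → X7 ← X3
  X5 is a chain here and X5 is conditioned on, so the path is blocked at X5.
Path 3: X1 → X7 ← X3
  X7 is a collider and X7 is conditioned on, which opens it — no node blocks this path, so it is active.
Path 4: X1 → X7 ← X5 ← X3
  X5 is a chain here and X5 is conditioned on, so the path is blocked at X5.
At least one path is unblocked, so d-separation fails.

No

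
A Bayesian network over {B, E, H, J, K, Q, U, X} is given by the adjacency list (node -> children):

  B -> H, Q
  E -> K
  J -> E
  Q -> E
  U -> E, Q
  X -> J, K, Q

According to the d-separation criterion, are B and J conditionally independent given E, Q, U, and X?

Yes — B and J are d-separated given {E, Q, U, X}.

Enumerating the 6 paths from B to J and testing each for blocking by {E, Q, U, X}:
Path 1: B → Q → E → K ← X → J
  Q is a chain here and Q is conditioned on, so the path is blocked at Q.
Path 2: B → Q → E ← J
  Q is a chain here and Q is conditioned on, so the path is blocked at Q.
Path 3: B → Q ← X → K ← E ← J
  X is a fork here and X is conditioned on, so the path is blocked at X.
Path 4: B → Q ← X → J
  X is a fork here and X is conditioned on, so the path is blocked at X.
Path 5: B → Q ← U → E → K ← X → J
  U is a fork here and U is conditioned on, so the path is blocked at U.
Path 6: B → Q ← U → E ← J
  U is a fork here and U is conditioned on, so the path is blocked at U.
Since every path is blocked, d-separation holds.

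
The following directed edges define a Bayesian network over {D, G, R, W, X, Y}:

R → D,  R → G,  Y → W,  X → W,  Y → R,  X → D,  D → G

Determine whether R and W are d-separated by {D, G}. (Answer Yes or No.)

There are 3 undirected paths between R and W; checking each against the conditioning set {D, G}:
  1. R ← Y → W — Y:fork[open] ⇒ active
  2. R → D ← X → W — D:collider[open]; X:fork[open] ⇒ active
  3. R → G ← D ← X → W — G:collider[open]; D:chain[blocks]; X:fork[open] ⇒ blocked
Since the path R ← Y → W is active, R and W are not d-separated given {D, G}.

No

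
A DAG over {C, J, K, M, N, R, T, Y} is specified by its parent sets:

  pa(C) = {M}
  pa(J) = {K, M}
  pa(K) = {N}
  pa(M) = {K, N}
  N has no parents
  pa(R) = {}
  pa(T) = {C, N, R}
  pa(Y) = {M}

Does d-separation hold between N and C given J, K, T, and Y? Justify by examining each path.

Enumerating the 4 paths from N to C and testing each for blocking by {J, K, T, Y}:
Path 1: N → M → C
  M is a chain and M is not conditioned on — no node blocks this path, so it is active.
Path 2: N → K → J ← M → C
  K is a chain here and K is conditioned on, so the path is blocked at K.
Path 3: N → K → M → C
  K is a chain here and K is conditioned on, so the path is blocked at K.
Path 4: N → T ← C
  T is a collider and T is conditioned on, which opens it — no node blocks this path, so it is active.
At least one path is unblocked, so d-separation fails.

No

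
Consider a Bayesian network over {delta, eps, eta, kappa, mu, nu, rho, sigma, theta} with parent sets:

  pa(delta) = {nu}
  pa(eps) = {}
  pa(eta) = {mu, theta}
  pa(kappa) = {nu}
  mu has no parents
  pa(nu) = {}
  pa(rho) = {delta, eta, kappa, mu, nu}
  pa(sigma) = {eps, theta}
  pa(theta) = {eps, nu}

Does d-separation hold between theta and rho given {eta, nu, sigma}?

We examine all 5 paths between theta and rho:
Path 1: theta ← nu → rho
  nu is a fork here and nu is conditioned on, so the path is blocked at nu.
Path 2: theta ← nu → kappa → rho
  nu is a fork here and nu is conditioned on, so the path is blocked at nu.
Path 3: theta ← nu → delta → rho
  nu is a fork here and nu is conditioned on, so the path is blocked at nu.
Path 4: theta → eta ← mu → rho
  eta is a collider and eta is conditioned on, which opens it; mu is a fork and mu is not conditioned on — no node blocks this path, so it is active.
Path 5: theta → eta → rho
  eta is a chain here and eta is conditioned on, so the path is blocked at eta.
Since the path theta → eta ← mu → rho is active, theta and rho are not d-separated given {eta, nu, sigma}.

No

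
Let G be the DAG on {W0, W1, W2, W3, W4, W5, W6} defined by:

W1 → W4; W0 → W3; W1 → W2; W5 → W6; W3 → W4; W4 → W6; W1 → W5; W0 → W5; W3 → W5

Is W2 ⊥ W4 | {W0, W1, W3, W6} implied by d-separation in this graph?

Enumerating the 4 paths from W2 to W4 and testing each for blocking by {W0, W1, W3, W6}:
Path 1: W2 ← W1 → W5 → W6 ← W4
  W1 is a fork here and W1 is conditioned on, so the path is blocked at W1.
Path 2: W2 ← W1 → W5 ← W3 → W4
  W1 is a fork here and W1 is conditioned on, so the path is blocked at W1.
Path 3: W2 ← W1 → W5 ← W0 → W3 → W4
  W1 is a fork here and W1 is conditioned on, so the path is blocked at W1.
Path 4: W2 ← W1 → W4
  W1 is a fork here and W1 is conditioned on, so the path is blocked at W1.
All paths are blocked; W2 ⊥ W4 | {W0, W1, W3, W6} holds.

Yes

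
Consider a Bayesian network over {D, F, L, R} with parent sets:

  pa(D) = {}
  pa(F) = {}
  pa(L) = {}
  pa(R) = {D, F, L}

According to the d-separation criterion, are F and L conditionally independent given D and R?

Only one path connects F and L:
Path 1: F → R ← L
  R is a collider and R is conditioned on, which opens it — no node blocks this path, so it is active.
At least one path is unblocked, so d-separation fails.

No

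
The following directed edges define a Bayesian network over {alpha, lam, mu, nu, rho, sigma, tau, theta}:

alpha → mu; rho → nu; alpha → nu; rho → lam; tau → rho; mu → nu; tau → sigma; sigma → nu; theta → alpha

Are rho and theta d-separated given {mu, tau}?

Yes

4 paths connect rho and theta; each must be blocked for d-separation to hold:
Path 1: rho → nu ← alpha ← theta
  nu is a collider here and neither nu nor any of its descendants is conditioned on, so the collider stays closed — the path is blocked at nu.
Path 2: rho → nu ← mu ← alpha ← theta
  nu is a collider here and neither nu nor any of its descendants is conditioned on, so the collider stays closed — the path is blocked at nu.
Path 3: rho ← tau → sigma → nu ← alpha ← theta
  tau is a fork here and tau is conditioned on, so the path is blocked at tau.
Path 4: rho ← tau → sigma → nu ← mu ← alpha ← theta
  tau is a fork here and tau is conditioned on, so the path is blocked at tau.
All paths are blocked; rho ⊥ theta | {mu, tau} holds.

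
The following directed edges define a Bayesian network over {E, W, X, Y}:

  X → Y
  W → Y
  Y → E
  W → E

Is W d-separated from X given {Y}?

No

2 paths connect W and X; each must be blocked for d-separation to hold:
Path 1: W → E ← Y ← X
  E is a collider here and neither E nor any of its descendants is conditioned on, so the collider stays closed — the path is blocked at E.
Path 2: W → Y ← X
  Y is a collider and Y is conditioned on, which opens it — no node blocks this path, so it is active.
Because an active path exists, W and X are not d-separated.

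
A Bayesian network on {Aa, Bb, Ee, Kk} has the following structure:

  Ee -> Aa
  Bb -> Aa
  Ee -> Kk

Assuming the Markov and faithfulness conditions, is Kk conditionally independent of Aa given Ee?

Only one path connects Kk and Aa:
  1. Kk ← Ee → Aa — Ee:fork[blocks] ⇒ blocked
All paths are blocked; Kk ⊥ Aa | {Ee} holds.

Yes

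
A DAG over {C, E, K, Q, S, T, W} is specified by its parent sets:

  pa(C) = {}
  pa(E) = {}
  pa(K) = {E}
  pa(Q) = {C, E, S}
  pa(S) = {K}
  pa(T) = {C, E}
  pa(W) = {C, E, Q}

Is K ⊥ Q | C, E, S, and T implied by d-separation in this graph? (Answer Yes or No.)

Yes

Enumerating the 6 paths from K to Q and testing each for blocking by {C, E, S, T}:
Path 1: K → S → Q
  S is a chain here and S is conditioned on, so the path is blocked at S.
Path 2: K ← E → T ← C → Q
  E is a fork here and E is conditioned on, so the path is blocked at E.
Path 3: K ← E → T ← C → W ← Q
  E is a fork here and E is conditioned on, so the path is blocked at E.
Path 4: K ← E → Q
  E is a fork here and E is conditioned on, so the path is blocked at E.
Path 5: K ← E → W ← Q
  E is a fork here and E is conditioned on, so the path is blocked at E.
Path 6: K ← E → W ← C → Q
  E is a fork here and E is conditioned on, so the path is blocked at E.
Since every path is blocked, d-separation holds.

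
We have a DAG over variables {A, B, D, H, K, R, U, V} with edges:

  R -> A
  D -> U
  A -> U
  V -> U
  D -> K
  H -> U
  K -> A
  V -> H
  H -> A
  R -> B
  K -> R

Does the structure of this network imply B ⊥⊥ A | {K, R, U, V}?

Yes

Enumerating the 5 paths from B to A and testing each for blocking by {K, R, U, V}:
  1. B ← R ← K ← D → U ← V → H → A — R:chain[blocks]; K:chain[blocks]; D:fork[open]; U:collider[open]; V:fork[blocks]; H:chain[open] ⇒ blocked
  2. B ← R ← K ← D → U ← H → A — R:chain[blocks]; K:chain[blocks]; D:fork[open]; U:collider[open]; H:fork[open] ⇒ blocked
  3. B ← R ← K ← D → U ← A — R:chain[blocks]; K:chain[blocks]; D:fork[open]; U:collider[open] ⇒ blocked
  4. B ← R ← K → A — R:chain[blocks]; K:fork[blocks] ⇒ blocked
  5. B ← R → A — R:fork[blocks] ⇒ blocked
Every path is blocked, so B and A are d-separated given {K, R, U, V}.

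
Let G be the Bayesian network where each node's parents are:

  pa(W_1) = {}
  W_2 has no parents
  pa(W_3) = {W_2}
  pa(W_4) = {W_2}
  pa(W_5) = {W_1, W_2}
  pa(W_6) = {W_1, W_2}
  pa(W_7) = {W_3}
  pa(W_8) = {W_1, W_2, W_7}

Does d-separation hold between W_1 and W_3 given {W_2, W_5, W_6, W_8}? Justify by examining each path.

No

We examine all 6 paths between W_1 and W_3:
Path 1: W_1 → W_8 ← W_7 ← W_3
  W_8 is a collider and W_8 is conditioned on, which opens it; W_7 is a chain and W_7 is not conditioned on — no node blocks this path, so it is active.
Path 2: W_1 → W_8 ← W_2 → W_3
  W_2 is a fork here and W_2 is conditioned on, so the path is blocked at W_2.
Path 3: W_1 → W_5 ← W_2 → W_3
  W_2 is a fork here and W_2 is conditioned on, so the path is blocked at W_2.
Path 4: W_1 → W_5 ← W_2 → W_8 ← W_7 ← W_3
  W_2 is a fork here and W_2 is conditioned on, so the path is blocked at W_2.
Path 5: W_1 → W_6 ← W_2 → W_3
  W_2 is a fork here and W_2 is conditioned on, so the path is blocked at W_2.
Path 6: W_1 → W_6 ← W_2 → W_8 ← W_7 ← W_3
  W_2 is a fork here and W_2 is conditioned on, so the path is blocked at W_2.
Because an active path exists, W_1 and W_3 are not d-separated.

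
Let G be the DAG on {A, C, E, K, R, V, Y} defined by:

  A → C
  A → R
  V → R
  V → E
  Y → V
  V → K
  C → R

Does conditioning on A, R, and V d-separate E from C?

2 paths connect E and C; each must be blocked for d-separation to hold:
Path 1: E ← V → R ← C
  V is a fork here and V is conditioned on, so the path is blocked at V.
Path 2: E ← V → R ← A → C
  V is a fork here and V is conditioned on, so the path is blocked at V.
Every path is blocked, so E and C are d-separated given {A, R, V}.

Yes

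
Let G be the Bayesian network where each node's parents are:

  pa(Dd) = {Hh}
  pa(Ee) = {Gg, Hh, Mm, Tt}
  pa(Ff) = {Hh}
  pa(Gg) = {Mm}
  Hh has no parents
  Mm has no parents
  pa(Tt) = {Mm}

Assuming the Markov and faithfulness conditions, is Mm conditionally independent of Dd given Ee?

3 paths connect Mm and Dd; each must be blocked for d-separation to hold:
  1. Mm → Gg → Ee ← Hh → Dd — Gg:chain[open]; Ee:collider[open]; Hh:fork[open] ⇒ active
  2. Mm → Ee ← Hh → Dd — Ee:collider[open]; Hh:fork[open] ⇒ active
  3. Mm → Tt → Ee ← Hh → Dd — Tt:chain[open]; Ee:collider[open]; Hh:fork[open] ⇒ active
Since the path Mm → Gg → Ee ← Hh → Dd is active, Mm and Dd are not d-separated given {Ee}.

No — Mm and Dd are not d-separated given {Ee}.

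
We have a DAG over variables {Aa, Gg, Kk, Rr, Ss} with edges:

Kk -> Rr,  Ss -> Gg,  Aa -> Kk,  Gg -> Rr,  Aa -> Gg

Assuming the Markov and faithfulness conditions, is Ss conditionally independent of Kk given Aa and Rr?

No

We examine all 2 paths between Ss and Kk:
  1. Ss → Gg ← Aa → Kk — Gg:collider[open]; Aa:fork[blocks] ⇒ blocked
  2. Ss → Gg → Rr ← Kk — Gg:chain[open]; Rr:collider[open] ⇒ active
Because an active path exists, Ss and Kk are not d-separated.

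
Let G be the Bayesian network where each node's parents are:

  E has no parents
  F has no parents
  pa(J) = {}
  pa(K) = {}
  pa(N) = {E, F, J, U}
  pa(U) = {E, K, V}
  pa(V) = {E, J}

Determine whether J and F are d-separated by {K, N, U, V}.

5 paths connect J and F; each must be blocked for d-separation to hold:
Path 1: J → V → U → N ← F
  V is a chain here and V is conditioned on, so the path is blocked at V.
Path 2: J → V → U ← E → N ← F
  V is a chain here and V is conditioned on, so the path is blocked at V.
Path 3: J → V ← E → N ← F
  V is a collider and V is conditioned on, which opens it; E is a fork and E is not conditioned on; N is a collider and N is conditioned on, which opens it — no node blocks this path, so it is active.
Path 4: J → V ← E → U → N ← F
  U is a chain here and U is conditioned on, so the path is blocked at U.
Path 5: J → N ← F
  N is a collider and N is conditioned on, which opens it — no node blocks this path, so it is active.
Because an active path exists, J and F are not d-separated.

No — J and F are not d-separated given {K, N, U, V}.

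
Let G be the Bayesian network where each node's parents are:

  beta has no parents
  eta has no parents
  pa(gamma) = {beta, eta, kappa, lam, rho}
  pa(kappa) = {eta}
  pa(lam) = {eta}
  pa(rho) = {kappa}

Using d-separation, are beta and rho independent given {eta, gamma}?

Enumerating the 4 paths from beta to rho and testing each for blocking by {eta, gamma}:
Path 1: beta → gamma ← lam ← eta → kappa → rho
  eta is a fork here and eta is conditioned on, so the path is blocked at eta.
Path 2: beta → gamma ← kappa → rho
  gamma is a collider and gamma is conditioned on, which opens it; kappa is a fork and kappa is not conditioned on — no node blocks this path, so it is active.
Path 3: beta → gamma ← rho
  gamma is a collider and gamma is conditioned on, which opens it — no node blocks this path, so it is active.
Path 4: beta → gamma ← eta → kappa → rho
  eta is a fork here and eta is conditioned on, so the path is blocked at eta.
Since the path beta → gamma ← kappa → rho is active, beta and rho are not d-separated given {eta, gamma}.

No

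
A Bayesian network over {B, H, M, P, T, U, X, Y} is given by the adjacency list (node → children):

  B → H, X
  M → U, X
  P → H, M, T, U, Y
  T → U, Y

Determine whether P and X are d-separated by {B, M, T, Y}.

5 paths connect P and X; each must be blocked for d-separation to hold:
Path 1: P → M → X
  M is a chain here and M is conditioned on, so the path is blocked at M.
Path 2: P → H ← B → X
  H is a collider here and neither H nor any of its descendants is conditioned on, so the collider stays closed — the path is blocked at H.
Path 3: P → Y ← T → U ← M → X
  T is a fork here and T is conditioned on, so the path is blocked at T.
Path 4: P → U ← M → X
  U is a collider here and neither U nor any of its descendants is conditioned on, so the collider stays closed — the path is blocked at U.
Path 5: P → T → U ← M → X
  T is a chain here and T is conditioned on, so the path is blocked at T.
All paths are blocked; P ⊥ X | {B, M, T, Y} holds.

Yes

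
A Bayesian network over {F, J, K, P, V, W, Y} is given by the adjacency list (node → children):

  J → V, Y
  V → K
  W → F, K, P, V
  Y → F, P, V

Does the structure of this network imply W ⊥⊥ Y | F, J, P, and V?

6 paths connect W and Y; each must be blocked for d-separation to hold:
Path 1: W → K ← V ← Y
  K is a collider here and neither K nor any of its descendants is conditioned on, so the collider stays closed — the path is blocked at K.
Path 2: W → K ← V ← J → Y
  K is a collider here and neither K nor any of its descendants is conditioned on, so the collider stays closed — the path is blocked at K.
Path 3: W → V ← Y
  V is a collider and V is conditioned on, which opens it — no node blocks this path, so it is active.
Path 4: W → V ← J → Y
  J is a fork here and J is conditioned on, so the path is blocked at J.
Path 5: W → F ← Y
  F is a collider and F is conditioned on, which opens it — no node blocks this path, so it is active.
Path 6: W → P ← Y
  P is a collider and P is conditioned on, which opens it — no node blocks this path, so it is active.
At least one path is unblocked, so d-separation fails.

No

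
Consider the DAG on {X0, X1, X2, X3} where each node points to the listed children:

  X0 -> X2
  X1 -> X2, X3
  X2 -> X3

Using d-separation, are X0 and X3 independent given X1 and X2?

2 paths connect X0 and X3; each must be blocked for d-separation to hold:
  1. X0 → X2 ← X1 → X3 — X2:collider[open]; X1:fork[blocks] ⇒ blocked
  2. X0 → X2 → X3 — X2:chain[blocks] ⇒ blocked
All paths are blocked; X0 ⊥ X3 | {X1, X2} holds.

Yes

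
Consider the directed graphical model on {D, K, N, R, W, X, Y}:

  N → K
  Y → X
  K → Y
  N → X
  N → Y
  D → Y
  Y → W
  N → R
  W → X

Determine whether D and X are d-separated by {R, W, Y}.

No

4 paths connect D and X; each must be blocked for d-separation to hold:
Path 1: D → Y ← K ← N → X
  Y is a collider and Y is conditioned on, which opens it; K is a chain and K is not conditioned on; N is a fork and N is not conditioned on — no node blocks this path, so it is active.
Path 2: D → Y → W → X
  Y is a chain here and Y is conditioned on, so the path is blocked at Y.
Path 3: D → Y → X
  Y is a chain here and Y is conditioned on, so the path is blocked at Y.
Path 4: D → Y ← N → X
  Y is a collider and Y is conditioned on, which opens it; N is a fork and N is not conditioned on — no node blocks this path, so it is active.
Since the path D → Y ← K ← N → X is active, D and X are not d-separated given {R, W, Y}.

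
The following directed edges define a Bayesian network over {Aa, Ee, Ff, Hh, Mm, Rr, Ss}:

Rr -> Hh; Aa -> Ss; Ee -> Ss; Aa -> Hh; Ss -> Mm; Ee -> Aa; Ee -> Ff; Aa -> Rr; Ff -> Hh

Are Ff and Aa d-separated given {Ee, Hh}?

We examine all 4 paths between Ff and Aa:
  1. Ff → Hh ← Aa — Hh:collider[open] ⇒ active
  2. Ff → Hh ← Rr ← Aa — Hh:collider[open]; Rr:chain[open] ⇒ active
  3. Ff ← Ee → Aa — Ee:fork[blocks] ⇒ blocked
  4. Ff ← Ee → Ss ← Aa — Ee:fork[blocks]; Ss:collider[blocks] ⇒ blocked
Because an active path exists, Ff and Aa are not d-separated.

No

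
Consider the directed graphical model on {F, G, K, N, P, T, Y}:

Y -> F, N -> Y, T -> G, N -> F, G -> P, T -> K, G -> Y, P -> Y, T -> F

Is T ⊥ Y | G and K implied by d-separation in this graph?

Yes

We examine all 4 paths between T and Y:
Path 1: T → F ← Y
  F is a collider here and neither F nor any of its descendants is conditioned on, so the collider stays closed — the path is blocked at F.
Path 2: T → F ← N → Y
  F is a collider here and neither F nor any of its descendants is conditioned on, so the collider stays closed — the path is blocked at F.
Path 3: T → G → Y
  G is a chain here and G is conditioned on, so the path is blocked at G.
Path 4: T → G → P → Y
  G is a chain here and G is conditioned on, so the path is blocked at G.
All paths are blocked; T ⊥ Y | {G, K} holds.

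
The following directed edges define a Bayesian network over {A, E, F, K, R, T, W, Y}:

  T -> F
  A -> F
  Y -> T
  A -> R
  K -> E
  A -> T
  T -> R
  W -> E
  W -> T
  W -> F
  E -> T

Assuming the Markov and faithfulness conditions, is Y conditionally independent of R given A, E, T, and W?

We examine all 5 paths between Y and R:
  1. Y → T ← E ← W → F ← A → R — T:collider[open]; E:chain[blocks]; W:fork[blocks]; F:collider[blocks]; A:fork[blocks] ⇒ blocked
  2. Y → T → R — T:chain[blocks] ⇒ blocked
  3. Y → T ← A → R — T:collider[open]; A:fork[blocks] ⇒ blocked
  4. Y → T → F ← A → R — T:chain[blocks]; F:collider[blocks]; A:fork[blocks] ⇒ blocked
  5. Y → T ← W → F ← A → R — T:collider[open]; W:fork[blocks]; F:collider[blocks]; A:fork[blocks] ⇒ blocked
Since every path is blocked, d-separation holds.

Yes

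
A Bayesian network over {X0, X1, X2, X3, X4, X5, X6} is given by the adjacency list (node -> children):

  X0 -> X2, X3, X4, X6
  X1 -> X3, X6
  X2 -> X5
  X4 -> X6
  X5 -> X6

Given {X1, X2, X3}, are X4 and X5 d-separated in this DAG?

Yes

6 paths connect X4 and X5; each must be blocked for d-separation to hold:
  1. X4 → X6 ← X0 → X2 → X5 — X6:collider[blocks]; X0:fork[open]; X2:chain[blocks] ⇒ blocked
  2. X4 → X6 ← X1 → X3 ← X0 → X2 → X5 — X6:collider[blocks]; X1:fork[blocks]; X3:collider[open]; X0:fork[open]; X2:chain[blocks] ⇒ blocked
  3. X4 → X6 ← X5 — X6:collider[blocks] ⇒ blocked
  4. X4 ← X0 → X6 ← X5 — X0:fork[open]; X6:collider[blocks] ⇒ blocked
  5. X4 ← X0 → X3 ← X1 → X6 ← X5 — X0:fork[open]; X3:collider[open]; X1:fork[blocks]; X6:collider[blocks] ⇒ blocked
  6. X4 ← X0 → X2 → X5 — X0:fork[open]; X2:chain[blocks] ⇒ blocked
Every path is blocked, so X4 and X5 are d-separated given {X1, X2, X3}.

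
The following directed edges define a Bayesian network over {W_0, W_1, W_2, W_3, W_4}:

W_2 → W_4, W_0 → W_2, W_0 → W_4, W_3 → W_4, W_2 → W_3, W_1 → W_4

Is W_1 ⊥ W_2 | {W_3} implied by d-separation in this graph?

Enumerating the 3 paths from W_1 to W_2 and testing each for blocking by {W_3}:
  1. W_1 → W_4 ← W_0 → W_2 — W_4:collider[blocks]; W_0:fork[open] ⇒ blocked
  2. W_1 → W_4 ← W_3 ← W_2 — W_4:collider[blocks]; W_3:chain[blocks] ⇒ blocked
  3. W_1 → W_4 ← W_2 — W_4:collider[blocks] ⇒ blocked
Every path is blocked, so W_1 and W_2 are d-separated given {W_3}.

Yes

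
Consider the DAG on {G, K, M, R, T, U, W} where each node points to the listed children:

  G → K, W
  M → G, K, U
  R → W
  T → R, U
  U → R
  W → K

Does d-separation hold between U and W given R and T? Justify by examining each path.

We examine all 6 paths between U and W:
Path 1: U ← T → R → W
  T is a fork here and T is conditioned on, so the path is blocked at T.
Path 2: U ← M → K ← G → W
  K is a collider here and neither K nor any of its descendants is conditioned on, so the collider stays closed — the path is blocked at K.
Path 3: U ← M → K ← W
  K is a collider here and neither K nor any of its descendants is conditioned on, so the collider stays closed — the path is blocked at K.
Path 4: U ← M → G → K ← W
  K is a collider here and neither K nor any of its descendants is conditioned on, so the collider stays closed — the path is blocked at K.
Path 5: U ← M → G → W
  M is a fork and M is not conditioned on; G is a chain and G is not conditioned on — no node blocks this path, so it is active.
Path 6: U → R → W
  R is a chain here and R is conditioned on, so the path is blocked at R.
Because an active path exists, U and W are not d-separated.

No — U and W are not d-separated given {R, T}.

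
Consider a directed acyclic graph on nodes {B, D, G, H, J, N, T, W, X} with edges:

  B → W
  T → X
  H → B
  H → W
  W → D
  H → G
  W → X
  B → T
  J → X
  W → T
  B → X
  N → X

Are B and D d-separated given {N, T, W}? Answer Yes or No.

Yes

Enumerating the 6 paths from B to D and testing each for blocking by {N, T, W}:
  1. B ← H → W → D — H:fork[open]; W:chain[blocks] ⇒ blocked
  2. B → X ← T ← W → D — X:collider[blocks]; T:chain[blocks]; W:fork[blocks] ⇒ blocked
  3. B → X ← W → D — X:collider[blocks]; W:fork[blocks] ⇒ blocked
  4. B → T → X ← W → D — T:chain[blocks]; X:collider[blocks]; W:fork[blocks] ⇒ blocked
  5. B → T ← W → D — T:collider[open]; W:fork[blocks] ⇒ blocked
  6. B → W → D — W:chain[blocks] ⇒ blocked
Since every path is blocked, d-separation holds.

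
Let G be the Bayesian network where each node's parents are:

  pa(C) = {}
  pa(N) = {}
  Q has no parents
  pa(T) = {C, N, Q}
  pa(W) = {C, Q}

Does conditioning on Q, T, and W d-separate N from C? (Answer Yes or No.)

2 paths connect N and C; each must be blocked for d-separation to hold:
  1. N → T ← C — T:collider[open] ⇒ active
  2. N → T ← Q → W ← C — T:collider[open]; Q:fork[blocks]; W:collider[open] ⇒ blocked
Since the path N → T ← C is active, N and C are not d-separated given {Q, T, W}.

No — N and C are not d-separated given {Q, T, W}.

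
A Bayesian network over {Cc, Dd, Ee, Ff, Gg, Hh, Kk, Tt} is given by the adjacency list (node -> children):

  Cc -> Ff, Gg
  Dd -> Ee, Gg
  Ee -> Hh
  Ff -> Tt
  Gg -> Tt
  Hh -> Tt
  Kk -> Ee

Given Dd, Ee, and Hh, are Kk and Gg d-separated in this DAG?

Yes

We examine all 3 paths between Kk and Gg:
  1. Kk → Ee ← Dd → Gg — Ee:collider[open]; Dd:fork[blocks] ⇒ blocked
  2. Kk → Ee → Hh → Tt ← Ff ← Cc → Gg — Ee:chain[blocks]; Hh:chain[blocks]; Tt:collider[blocks]; Ff:chain[open]; Cc:fork[open] ⇒ blocked
  3. Kk → Ee → Hh → Tt ← Gg — Ee:chain[blocks]; Hh:chain[blocks]; Tt:collider[blocks] ⇒ blocked
Every path is blocked, so Kk and Gg are d-separated given {Dd, Ee, Hh}.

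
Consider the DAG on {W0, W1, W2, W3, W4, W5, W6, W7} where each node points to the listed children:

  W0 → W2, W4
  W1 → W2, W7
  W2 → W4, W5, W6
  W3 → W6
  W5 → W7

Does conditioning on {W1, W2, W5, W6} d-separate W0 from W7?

There are 4 undirected paths between W0 and W7; checking each against the conditioning set {W1, W2, W5, W6}:
Path 1: W0 → W2 → W5 → W7
  W2 is a chain here and W2 is conditioned on, so the path is blocked at W2.
Path 2: W0 → W2 ← W1 → W7
  W1 is a fork here and W1 is conditioned on, so the path is blocked at W1.
Path 3: W0 → W4 ← W2 → W5 → W7
  W4 is a collider here and neither W4 nor any of its descendants is conditioned on, so the collider stays closed — the path is blocked at W4.
Path 4: W0 → W4 ← W2 ← W1 → W7
  W4 is a collider here and neither W4 nor any of its descendants is conditioned on, so the collider stays closed — the path is blocked at W4.
Since every path is blocked, d-separation holds.

Yes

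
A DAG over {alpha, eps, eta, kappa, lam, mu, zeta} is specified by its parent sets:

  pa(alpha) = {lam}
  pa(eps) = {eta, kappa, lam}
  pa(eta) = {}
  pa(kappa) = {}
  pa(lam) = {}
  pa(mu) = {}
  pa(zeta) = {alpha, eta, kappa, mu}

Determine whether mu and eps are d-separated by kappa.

We examine all 3 paths between mu and eps:
Path 1: mu → zeta ← alpha ← lam → eps
  zeta is a collider here and neither zeta nor any of its descendants is conditioned on, so the collider stays closed — the path is blocked at zeta.
Path 2: mu → zeta ← kappa → eps
  zeta is a collider here and neither zeta nor any of its descendants is conditioned on, so the collider stays closed — the path is blocked at zeta.
Path 3: mu → zeta ← eta → eps
  zeta is a collider here and neither zeta nor any of its descendants is conditioned on, so the collider stays closed — the path is blocked at zeta.
Every path is blocked, so mu and eps are d-separated given {kappa}.

Yes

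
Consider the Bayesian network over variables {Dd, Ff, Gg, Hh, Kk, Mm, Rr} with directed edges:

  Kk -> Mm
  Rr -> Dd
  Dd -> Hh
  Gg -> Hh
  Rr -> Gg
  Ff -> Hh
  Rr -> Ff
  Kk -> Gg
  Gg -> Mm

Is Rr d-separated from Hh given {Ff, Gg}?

3 paths connect Rr and Hh; each must be blocked for d-separation to hold:
Path 1: Rr → Dd → Hh
  Dd is a chain and Dd is not conditioned on — no node blocks this path, so it is active.
Path 2: Rr → Ff → Hh
  Ff is a chain here and Ff is conditioned on, so the path is blocked at Ff.
Path 3: Rr → Gg → Hh
  Gg is a chain here and Gg is conditioned on, so the path is blocked at Gg.
Since the path Rr → Dd → Hh is active, Rr and Hh are not d-separated given {Ff, Gg}.

No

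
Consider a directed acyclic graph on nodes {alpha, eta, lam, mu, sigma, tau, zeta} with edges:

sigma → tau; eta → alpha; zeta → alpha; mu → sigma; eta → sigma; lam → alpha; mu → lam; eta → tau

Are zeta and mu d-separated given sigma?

Yes

Enumerating the 3 paths from zeta to mu and testing each for blocking by {sigma}:
Path 1: zeta → alpha ← lam ← mu
  alpha is a collider here and neither alpha nor any of its descendants is conditioned on, so the collider stays closed — the path is blocked at alpha.
Path 2: zeta → alpha ← eta → tau ← sigma ← mu
  alpha is a collider here and neither alpha nor any of its descendants is conditioned on, so the collider stays closed — the path is blocked at alpha.
Path 3: zeta → alpha ← eta → sigma ← mu
  alpha is a collider here and neither alpha nor any of its descendants is conditioned on, so the collider stays closed — the path is blocked at alpha.
All paths are blocked; zeta ⊥ mu | {sigma} holds.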